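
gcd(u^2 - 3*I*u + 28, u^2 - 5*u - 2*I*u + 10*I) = 1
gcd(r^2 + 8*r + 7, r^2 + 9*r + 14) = r + 7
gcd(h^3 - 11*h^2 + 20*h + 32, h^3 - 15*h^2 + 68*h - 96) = h^2 - 12*h + 32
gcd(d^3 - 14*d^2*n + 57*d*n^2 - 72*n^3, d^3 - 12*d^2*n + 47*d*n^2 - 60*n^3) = d - 3*n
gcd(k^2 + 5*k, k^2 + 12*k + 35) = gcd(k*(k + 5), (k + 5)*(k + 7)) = k + 5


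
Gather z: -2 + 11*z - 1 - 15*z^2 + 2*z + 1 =-15*z^2 + 13*z - 2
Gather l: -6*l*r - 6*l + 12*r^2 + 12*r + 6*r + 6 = l*(-6*r - 6) + 12*r^2 + 18*r + 6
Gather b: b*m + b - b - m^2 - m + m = b*m - m^2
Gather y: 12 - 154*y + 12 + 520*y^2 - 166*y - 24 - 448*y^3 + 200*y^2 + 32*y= -448*y^3 + 720*y^2 - 288*y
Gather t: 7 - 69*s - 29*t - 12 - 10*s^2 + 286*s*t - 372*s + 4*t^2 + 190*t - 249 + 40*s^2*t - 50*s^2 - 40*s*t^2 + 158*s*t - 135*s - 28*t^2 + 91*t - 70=-60*s^2 - 576*s + t^2*(-40*s - 24) + t*(40*s^2 + 444*s + 252) - 324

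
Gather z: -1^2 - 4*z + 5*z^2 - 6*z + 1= 5*z^2 - 10*z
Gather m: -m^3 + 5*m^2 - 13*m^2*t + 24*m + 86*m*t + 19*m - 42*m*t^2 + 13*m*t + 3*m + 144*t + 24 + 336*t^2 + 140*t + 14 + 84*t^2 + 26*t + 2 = -m^3 + m^2*(5 - 13*t) + m*(-42*t^2 + 99*t + 46) + 420*t^2 + 310*t + 40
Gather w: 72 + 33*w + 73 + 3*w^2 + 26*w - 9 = 3*w^2 + 59*w + 136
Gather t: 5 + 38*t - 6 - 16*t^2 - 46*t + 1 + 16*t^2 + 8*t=0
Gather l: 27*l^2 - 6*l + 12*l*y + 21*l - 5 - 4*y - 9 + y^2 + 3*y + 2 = 27*l^2 + l*(12*y + 15) + y^2 - y - 12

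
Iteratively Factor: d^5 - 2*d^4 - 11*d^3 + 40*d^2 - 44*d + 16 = (d - 2)*(d^4 - 11*d^2 + 18*d - 8) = (d - 2)*(d - 1)*(d^3 + d^2 - 10*d + 8) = (d - 2)*(d - 1)^2*(d^2 + 2*d - 8) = (d - 2)*(d - 1)^2*(d + 4)*(d - 2)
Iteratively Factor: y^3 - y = (y)*(y^2 - 1) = y*(y - 1)*(y + 1)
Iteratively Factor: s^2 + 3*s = (s + 3)*(s)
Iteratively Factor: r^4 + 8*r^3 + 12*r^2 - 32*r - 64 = (r + 2)*(r^3 + 6*r^2 - 32) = (r + 2)*(r + 4)*(r^2 + 2*r - 8) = (r - 2)*(r + 2)*(r + 4)*(r + 4)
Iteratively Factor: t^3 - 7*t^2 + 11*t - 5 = (t - 1)*(t^2 - 6*t + 5) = (t - 1)^2*(t - 5)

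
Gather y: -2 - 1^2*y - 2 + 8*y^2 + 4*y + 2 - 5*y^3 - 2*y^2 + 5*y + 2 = -5*y^3 + 6*y^2 + 8*y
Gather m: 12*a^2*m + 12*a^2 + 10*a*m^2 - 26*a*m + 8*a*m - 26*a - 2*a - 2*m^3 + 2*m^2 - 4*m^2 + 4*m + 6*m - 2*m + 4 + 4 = 12*a^2 - 28*a - 2*m^3 + m^2*(10*a - 2) + m*(12*a^2 - 18*a + 8) + 8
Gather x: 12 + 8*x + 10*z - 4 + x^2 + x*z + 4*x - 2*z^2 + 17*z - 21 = x^2 + x*(z + 12) - 2*z^2 + 27*z - 13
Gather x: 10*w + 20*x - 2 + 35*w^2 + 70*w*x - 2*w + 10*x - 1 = 35*w^2 + 8*w + x*(70*w + 30) - 3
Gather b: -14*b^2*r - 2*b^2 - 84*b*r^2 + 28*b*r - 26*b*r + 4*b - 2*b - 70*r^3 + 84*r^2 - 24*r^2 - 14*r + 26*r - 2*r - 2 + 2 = b^2*(-14*r - 2) + b*(-84*r^2 + 2*r + 2) - 70*r^3 + 60*r^2 + 10*r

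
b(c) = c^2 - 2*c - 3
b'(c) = 2*c - 2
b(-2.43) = 7.76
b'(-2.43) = -6.86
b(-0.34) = -2.20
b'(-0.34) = -2.68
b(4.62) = 9.10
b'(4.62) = 7.24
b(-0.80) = -0.76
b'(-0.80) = -3.60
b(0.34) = -3.56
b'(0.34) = -1.32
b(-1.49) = 2.20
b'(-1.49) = -4.98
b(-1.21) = 0.88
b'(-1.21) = -4.42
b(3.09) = 0.37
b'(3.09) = 4.18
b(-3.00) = 12.00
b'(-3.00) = -8.00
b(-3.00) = 12.00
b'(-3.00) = -8.00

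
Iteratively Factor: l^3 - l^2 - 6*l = (l - 3)*(l^2 + 2*l) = (l - 3)*(l + 2)*(l)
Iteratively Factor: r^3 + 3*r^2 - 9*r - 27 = (r + 3)*(r^2 - 9) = (r - 3)*(r + 3)*(r + 3)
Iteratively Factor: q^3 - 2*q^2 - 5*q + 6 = (q + 2)*(q^2 - 4*q + 3) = (q - 1)*(q + 2)*(q - 3)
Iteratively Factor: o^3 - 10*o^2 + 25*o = (o)*(o^2 - 10*o + 25) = o*(o - 5)*(o - 5)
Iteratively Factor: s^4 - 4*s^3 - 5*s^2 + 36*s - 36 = (s - 2)*(s^3 - 2*s^2 - 9*s + 18) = (s - 2)*(s + 3)*(s^2 - 5*s + 6) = (s - 2)^2*(s + 3)*(s - 3)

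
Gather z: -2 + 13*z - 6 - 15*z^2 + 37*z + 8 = -15*z^2 + 50*z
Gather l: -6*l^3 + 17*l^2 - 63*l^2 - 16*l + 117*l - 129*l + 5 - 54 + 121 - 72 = -6*l^3 - 46*l^2 - 28*l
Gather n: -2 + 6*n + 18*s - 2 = 6*n + 18*s - 4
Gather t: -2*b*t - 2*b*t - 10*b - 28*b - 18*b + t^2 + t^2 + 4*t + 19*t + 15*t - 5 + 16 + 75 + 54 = -56*b + 2*t^2 + t*(38 - 4*b) + 140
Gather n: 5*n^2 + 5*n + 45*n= 5*n^2 + 50*n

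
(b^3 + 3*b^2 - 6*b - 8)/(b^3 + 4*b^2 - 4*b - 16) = (b + 1)/(b + 2)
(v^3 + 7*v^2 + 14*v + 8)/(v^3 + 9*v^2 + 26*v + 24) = (v + 1)/(v + 3)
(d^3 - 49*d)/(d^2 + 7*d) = d - 7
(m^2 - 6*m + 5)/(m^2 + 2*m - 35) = (m - 1)/(m + 7)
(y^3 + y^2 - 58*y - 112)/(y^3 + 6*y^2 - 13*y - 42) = (y - 8)/(y - 3)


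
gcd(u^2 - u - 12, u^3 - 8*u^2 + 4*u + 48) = u - 4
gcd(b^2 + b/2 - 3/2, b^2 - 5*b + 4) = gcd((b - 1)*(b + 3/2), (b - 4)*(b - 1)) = b - 1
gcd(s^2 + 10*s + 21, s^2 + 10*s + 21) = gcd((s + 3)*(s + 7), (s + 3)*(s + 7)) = s^2 + 10*s + 21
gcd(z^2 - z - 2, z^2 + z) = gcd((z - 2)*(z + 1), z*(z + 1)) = z + 1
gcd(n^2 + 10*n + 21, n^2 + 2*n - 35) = n + 7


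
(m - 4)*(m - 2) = m^2 - 6*m + 8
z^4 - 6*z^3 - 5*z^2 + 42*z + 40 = (z - 5)*(z - 4)*(z + 1)*(z + 2)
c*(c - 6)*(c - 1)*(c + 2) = c^4 - 5*c^3 - 8*c^2 + 12*c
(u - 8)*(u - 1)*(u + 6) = u^3 - 3*u^2 - 46*u + 48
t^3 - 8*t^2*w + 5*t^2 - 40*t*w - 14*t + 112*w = (t - 2)*(t + 7)*(t - 8*w)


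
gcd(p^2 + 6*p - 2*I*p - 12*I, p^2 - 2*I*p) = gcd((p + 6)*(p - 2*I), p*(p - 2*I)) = p - 2*I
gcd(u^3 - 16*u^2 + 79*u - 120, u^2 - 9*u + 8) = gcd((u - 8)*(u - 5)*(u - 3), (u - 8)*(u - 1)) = u - 8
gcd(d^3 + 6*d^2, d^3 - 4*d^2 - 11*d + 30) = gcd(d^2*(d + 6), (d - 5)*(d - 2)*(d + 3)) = 1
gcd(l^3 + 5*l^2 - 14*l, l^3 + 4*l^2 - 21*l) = l^2 + 7*l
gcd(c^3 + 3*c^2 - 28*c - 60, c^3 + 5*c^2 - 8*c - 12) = c + 6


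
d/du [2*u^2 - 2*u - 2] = 4*u - 2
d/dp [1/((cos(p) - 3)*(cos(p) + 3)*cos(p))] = 3*(1 - 3/cos(p)^2)*sin(p)/((cos(p) - 3)^2*(cos(p) + 3)^2)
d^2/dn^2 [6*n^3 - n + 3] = 36*n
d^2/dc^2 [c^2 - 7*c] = 2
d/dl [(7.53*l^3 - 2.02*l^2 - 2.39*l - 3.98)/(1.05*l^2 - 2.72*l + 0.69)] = (7.9065*l^4 - 40.9632*l^3 + 23.591*l^2 + 5.5704*l - 12.4747)/(1.1025*l^4 - 5.712*l^3 + 8.8474*l^2 - 3.7536*l + 0.4761)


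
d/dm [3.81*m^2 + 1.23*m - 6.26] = 7.62*m + 1.23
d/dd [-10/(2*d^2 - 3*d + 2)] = 10*(4*d - 3)/(2*d^2 - 3*d + 2)^2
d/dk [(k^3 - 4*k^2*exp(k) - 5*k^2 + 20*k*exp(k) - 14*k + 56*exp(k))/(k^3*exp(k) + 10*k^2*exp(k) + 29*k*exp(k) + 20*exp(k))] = (-k^6 - 5*k^5 + 4*k^4*exp(k) + 50*k^4 - 40*k^3*exp(k) + 351*k^3 - 484*k^2*exp(k) + 561*k^2 - 1280*k*exp(k) + 80*k - 1224*exp(k) - 280)*exp(-k)/(k^6 + 20*k^5 + 158*k^4 + 620*k^3 + 1241*k^2 + 1160*k + 400)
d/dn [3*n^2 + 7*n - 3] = 6*n + 7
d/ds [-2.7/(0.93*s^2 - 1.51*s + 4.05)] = (5.022*s - 4.077)/(0.93*s^2 - 1.51*s + 4.05)^2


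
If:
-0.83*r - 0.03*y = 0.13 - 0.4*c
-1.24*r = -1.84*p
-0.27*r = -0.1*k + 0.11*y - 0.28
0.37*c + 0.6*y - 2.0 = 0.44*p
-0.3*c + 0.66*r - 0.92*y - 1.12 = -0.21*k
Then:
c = 7.53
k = 6.97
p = 2.33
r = 3.46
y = 0.40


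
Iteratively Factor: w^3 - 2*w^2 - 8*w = (w - 4)*(w^2 + 2*w) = (w - 4)*(w + 2)*(w)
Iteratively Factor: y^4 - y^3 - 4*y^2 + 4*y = (y - 2)*(y^3 + y^2 - 2*y) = (y - 2)*(y - 1)*(y^2 + 2*y) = y*(y - 2)*(y - 1)*(y + 2)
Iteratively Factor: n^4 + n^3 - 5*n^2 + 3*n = (n - 1)*(n^3 + 2*n^2 - 3*n) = (n - 1)*(n + 3)*(n^2 - n) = n*(n - 1)*(n + 3)*(n - 1)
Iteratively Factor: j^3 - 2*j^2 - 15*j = (j)*(j^2 - 2*j - 15) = j*(j + 3)*(j - 5)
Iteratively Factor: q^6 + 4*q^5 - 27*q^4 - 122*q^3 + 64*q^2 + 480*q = (q - 2)*(q^5 + 6*q^4 - 15*q^3 - 152*q^2 - 240*q) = (q - 2)*(q + 4)*(q^4 + 2*q^3 - 23*q^2 - 60*q) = (q - 2)*(q + 3)*(q + 4)*(q^3 - q^2 - 20*q) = q*(q - 2)*(q + 3)*(q + 4)*(q^2 - q - 20) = q*(q - 2)*(q + 3)*(q + 4)^2*(q - 5)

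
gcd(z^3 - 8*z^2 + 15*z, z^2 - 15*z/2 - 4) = 1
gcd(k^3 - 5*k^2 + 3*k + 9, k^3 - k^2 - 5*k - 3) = k^2 - 2*k - 3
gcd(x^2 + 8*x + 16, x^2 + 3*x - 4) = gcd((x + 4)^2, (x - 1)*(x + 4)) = x + 4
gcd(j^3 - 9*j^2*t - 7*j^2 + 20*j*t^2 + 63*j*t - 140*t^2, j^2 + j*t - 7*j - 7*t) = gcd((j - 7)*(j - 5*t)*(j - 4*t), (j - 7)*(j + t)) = j - 7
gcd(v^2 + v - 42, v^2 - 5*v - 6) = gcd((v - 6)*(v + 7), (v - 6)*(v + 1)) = v - 6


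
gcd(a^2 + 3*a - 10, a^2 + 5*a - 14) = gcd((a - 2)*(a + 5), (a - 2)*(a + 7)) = a - 2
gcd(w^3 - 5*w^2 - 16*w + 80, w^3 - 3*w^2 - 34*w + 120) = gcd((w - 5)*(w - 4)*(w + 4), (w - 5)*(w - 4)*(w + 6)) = w^2 - 9*w + 20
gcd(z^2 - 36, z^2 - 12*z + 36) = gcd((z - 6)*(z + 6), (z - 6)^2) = z - 6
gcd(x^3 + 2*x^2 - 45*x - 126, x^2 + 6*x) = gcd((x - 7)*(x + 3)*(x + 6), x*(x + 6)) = x + 6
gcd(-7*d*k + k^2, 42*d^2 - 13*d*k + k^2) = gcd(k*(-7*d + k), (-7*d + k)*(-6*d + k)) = 7*d - k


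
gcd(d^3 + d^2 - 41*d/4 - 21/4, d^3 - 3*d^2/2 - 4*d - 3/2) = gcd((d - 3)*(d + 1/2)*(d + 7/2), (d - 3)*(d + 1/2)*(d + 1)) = d^2 - 5*d/2 - 3/2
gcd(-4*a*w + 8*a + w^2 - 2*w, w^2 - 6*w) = 1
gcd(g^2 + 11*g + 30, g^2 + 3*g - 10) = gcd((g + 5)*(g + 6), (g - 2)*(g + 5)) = g + 5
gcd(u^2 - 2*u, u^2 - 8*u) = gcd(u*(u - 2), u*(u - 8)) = u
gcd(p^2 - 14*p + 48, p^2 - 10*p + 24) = p - 6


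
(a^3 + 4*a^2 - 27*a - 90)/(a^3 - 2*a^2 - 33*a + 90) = (a + 3)/(a - 3)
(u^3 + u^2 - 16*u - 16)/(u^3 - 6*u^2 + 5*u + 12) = (u + 4)/(u - 3)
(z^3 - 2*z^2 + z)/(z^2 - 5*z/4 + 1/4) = 4*z*(z - 1)/(4*z - 1)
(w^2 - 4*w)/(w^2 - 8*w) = (w - 4)/(w - 8)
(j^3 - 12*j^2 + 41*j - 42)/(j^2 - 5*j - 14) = (j^2 - 5*j + 6)/(j + 2)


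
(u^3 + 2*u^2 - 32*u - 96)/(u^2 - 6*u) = u + 8 + 16/u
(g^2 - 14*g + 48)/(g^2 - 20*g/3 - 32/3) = 3*(g - 6)/(3*g + 4)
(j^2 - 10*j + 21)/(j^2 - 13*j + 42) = (j - 3)/(j - 6)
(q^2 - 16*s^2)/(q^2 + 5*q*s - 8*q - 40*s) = (q^2 - 16*s^2)/(q^2 + 5*q*s - 8*q - 40*s)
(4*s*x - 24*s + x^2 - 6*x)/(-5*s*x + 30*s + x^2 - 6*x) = (4*s + x)/(-5*s + x)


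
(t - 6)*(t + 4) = t^2 - 2*t - 24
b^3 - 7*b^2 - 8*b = b*(b - 8)*(b + 1)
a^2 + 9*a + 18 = (a + 3)*(a + 6)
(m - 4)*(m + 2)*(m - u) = m^3 - m^2*u - 2*m^2 + 2*m*u - 8*m + 8*u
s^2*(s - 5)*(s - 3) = s^4 - 8*s^3 + 15*s^2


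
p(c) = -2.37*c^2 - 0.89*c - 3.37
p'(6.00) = -29.33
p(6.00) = -94.03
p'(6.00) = -29.33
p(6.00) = -94.03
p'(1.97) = -10.23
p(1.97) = -14.32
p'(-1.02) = 3.94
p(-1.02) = -4.93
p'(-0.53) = 1.62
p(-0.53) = -3.56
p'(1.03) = -5.77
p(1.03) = -6.80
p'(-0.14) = -0.23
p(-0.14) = -3.29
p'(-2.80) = 12.38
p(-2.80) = -19.46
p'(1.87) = -9.75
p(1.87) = -13.32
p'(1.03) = -5.77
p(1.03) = -6.80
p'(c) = -4.74*c - 0.89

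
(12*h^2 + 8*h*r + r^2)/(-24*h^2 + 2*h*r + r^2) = (2*h + r)/(-4*h + r)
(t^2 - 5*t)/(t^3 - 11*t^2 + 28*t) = (t - 5)/(t^2 - 11*t + 28)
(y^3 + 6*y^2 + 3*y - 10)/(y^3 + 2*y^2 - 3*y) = (y^2 + 7*y + 10)/(y*(y + 3))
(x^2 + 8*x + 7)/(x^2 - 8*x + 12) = (x^2 + 8*x + 7)/(x^2 - 8*x + 12)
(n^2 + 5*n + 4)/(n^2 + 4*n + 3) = (n + 4)/(n + 3)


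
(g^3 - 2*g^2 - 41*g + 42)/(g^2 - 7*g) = g + 5 - 6/g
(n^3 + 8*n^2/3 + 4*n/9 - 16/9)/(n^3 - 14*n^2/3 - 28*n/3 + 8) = (n + 4/3)/(n - 6)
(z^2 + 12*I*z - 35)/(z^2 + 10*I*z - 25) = (z + 7*I)/(z + 5*I)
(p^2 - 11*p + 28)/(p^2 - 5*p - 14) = (p - 4)/(p + 2)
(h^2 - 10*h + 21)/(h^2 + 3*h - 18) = (h - 7)/(h + 6)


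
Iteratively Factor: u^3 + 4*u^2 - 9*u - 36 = (u + 3)*(u^2 + u - 12) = (u + 3)*(u + 4)*(u - 3)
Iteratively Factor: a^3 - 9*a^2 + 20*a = (a)*(a^2 - 9*a + 20) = a*(a - 5)*(a - 4)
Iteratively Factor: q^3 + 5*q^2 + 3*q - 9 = (q - 1)*(q^2 + 6*q + 9) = (q - 1)*(q + 3)*(q + 3)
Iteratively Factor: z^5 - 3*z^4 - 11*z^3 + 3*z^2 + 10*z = (z + 1)*(z^4 - 4*z^3 - 7*z^2 + 10*z) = (z - 1)*(z + 1)*(z^3 - 3*z^2 - 10*z) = (z - 5)*(z - 1)*(z + 1)*(z^2 + 2*z) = (z - 5)*(z - 1)*(z + 1)*(z + 2)*(z)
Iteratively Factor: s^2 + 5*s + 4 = (s + 4)*(s + 1)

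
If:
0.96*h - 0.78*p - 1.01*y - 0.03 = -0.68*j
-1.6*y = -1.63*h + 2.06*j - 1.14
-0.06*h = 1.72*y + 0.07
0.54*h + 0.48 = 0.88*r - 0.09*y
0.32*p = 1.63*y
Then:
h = -0.34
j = 0.31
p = -0.15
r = 0.34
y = -0.03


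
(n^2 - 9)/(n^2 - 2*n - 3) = (n + 3)/(n + 1)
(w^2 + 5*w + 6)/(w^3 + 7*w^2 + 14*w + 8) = (w + 3)/(w^2 + 5*w + 4)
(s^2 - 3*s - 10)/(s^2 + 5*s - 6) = (s^2 - 3*s - 10)/(s^2 + 5*s - 6)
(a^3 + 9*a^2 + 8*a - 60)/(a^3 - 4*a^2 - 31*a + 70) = (a + 6)/(a - 7)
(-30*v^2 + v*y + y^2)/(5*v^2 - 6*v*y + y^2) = (6*v + y)/(-v + y)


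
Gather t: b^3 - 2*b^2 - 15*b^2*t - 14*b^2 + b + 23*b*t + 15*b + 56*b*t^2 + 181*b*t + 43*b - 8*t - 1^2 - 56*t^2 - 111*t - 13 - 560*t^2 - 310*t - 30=b^3 - 16*b^2 + 59*b + t^2*(56*b - 616) + t*(-15*b^2 + 204*b - 429) - 44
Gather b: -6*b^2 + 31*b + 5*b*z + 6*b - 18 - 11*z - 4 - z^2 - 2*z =-6*b^2 + b*(5*z + 37) - z^2 - 13*z - 22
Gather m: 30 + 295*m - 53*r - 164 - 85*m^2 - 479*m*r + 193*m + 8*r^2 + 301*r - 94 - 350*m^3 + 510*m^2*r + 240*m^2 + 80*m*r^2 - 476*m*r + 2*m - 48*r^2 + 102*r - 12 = -350*m^3 + m^2*(510*r + 155) + m*(80*r^2 - 955*r + 490) - 40*r^2 + 350*r - 240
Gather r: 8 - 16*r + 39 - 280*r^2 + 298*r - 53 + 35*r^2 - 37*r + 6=-245*r^2 + 245*r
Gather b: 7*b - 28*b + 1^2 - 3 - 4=-21*b - 6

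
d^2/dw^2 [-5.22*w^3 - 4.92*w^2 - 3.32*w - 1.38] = -31.32*w - 9.84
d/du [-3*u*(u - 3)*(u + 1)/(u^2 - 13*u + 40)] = 3*(-u^4 + 26*u^3 - 149*u^2 + 160*u + 120)/(u^4 - 26*u^3 + 249*u^2 - 1040*u + 1600)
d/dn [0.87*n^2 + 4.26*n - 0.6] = 1.74*n + 4.26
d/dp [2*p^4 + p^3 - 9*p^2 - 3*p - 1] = 8*p^3 + 3*p^2 - 18*p - 3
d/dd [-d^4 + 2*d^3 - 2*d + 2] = -4*d^3 + 6*d^2 - 2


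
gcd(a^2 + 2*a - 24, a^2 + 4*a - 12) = a + 6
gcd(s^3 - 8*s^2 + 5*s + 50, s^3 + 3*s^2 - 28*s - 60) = s^2 - 3*s - 10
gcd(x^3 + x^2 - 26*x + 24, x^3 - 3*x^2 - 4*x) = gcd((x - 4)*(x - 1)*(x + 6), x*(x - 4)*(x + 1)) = x - 4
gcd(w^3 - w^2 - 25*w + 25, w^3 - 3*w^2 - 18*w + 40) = w - 5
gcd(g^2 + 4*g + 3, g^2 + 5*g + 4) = g + 1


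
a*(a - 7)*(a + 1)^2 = a^4 - 5*a^3 - 13*a^2 - 7*a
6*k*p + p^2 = p*(6*k + p)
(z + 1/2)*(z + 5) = z^2 + 11*z/2 + 5/2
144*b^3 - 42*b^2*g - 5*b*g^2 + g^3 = (-8*b + g)*(-3*b + g)*(6*b + g)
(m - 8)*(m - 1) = m^2 - 9*m + 8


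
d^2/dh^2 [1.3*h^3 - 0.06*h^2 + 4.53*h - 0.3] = 7.8*h - 0.12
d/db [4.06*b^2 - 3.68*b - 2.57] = 8.12*b - 3.68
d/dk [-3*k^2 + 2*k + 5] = 2 - 6*k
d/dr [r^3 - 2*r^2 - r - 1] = 3*r^2 - 4*r - 1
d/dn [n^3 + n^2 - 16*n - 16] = 3*n^2 + 2*n - 16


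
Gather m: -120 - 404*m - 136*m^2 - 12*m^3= -12*m^3 - 136*m^2 - 404*m - 120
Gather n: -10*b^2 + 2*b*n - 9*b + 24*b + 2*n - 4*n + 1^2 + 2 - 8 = -10*b^2 + 15*b + n*(2*b - 2) - 5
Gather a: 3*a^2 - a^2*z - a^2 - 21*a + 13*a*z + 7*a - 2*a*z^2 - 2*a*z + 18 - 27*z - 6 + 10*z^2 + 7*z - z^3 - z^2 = a^2*(2 - z) + a*(-2*z^2 + 11*z - 14) - z^3 + 9*z^2 - 20*z + 12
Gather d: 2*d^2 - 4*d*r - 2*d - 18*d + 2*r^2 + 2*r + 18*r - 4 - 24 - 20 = 2*d^2 + d*(-4*r - 20) + 2*r^2 + 20*r - 48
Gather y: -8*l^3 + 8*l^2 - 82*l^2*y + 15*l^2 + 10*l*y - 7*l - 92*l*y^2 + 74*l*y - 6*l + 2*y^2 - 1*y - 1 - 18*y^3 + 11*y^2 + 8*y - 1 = -8*l^3 + 23*l^2 - 13*l - 18*y^3 + y^2*(13 - 92*l) + y*(-82*l^2 + 84*l + 7) - 2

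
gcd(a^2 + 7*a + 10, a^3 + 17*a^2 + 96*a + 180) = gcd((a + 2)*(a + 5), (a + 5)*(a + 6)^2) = a + 5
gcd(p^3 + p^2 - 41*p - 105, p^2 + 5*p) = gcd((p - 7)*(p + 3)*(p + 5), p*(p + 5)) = p + 5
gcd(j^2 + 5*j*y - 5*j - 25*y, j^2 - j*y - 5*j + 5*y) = j - 5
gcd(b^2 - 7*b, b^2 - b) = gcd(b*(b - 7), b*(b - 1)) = b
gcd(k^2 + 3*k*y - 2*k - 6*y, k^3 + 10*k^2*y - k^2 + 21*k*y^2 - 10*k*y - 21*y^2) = k + 3*y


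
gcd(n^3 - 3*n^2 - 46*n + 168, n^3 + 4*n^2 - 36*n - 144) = n - 6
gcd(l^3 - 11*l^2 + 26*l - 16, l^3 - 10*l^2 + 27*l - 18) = l - 1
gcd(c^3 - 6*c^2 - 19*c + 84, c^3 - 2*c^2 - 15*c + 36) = c^2 + c - 12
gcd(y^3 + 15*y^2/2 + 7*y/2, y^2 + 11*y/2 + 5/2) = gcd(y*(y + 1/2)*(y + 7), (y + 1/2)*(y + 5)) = y + 1/2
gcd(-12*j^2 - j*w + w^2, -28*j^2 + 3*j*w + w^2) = -4*j + w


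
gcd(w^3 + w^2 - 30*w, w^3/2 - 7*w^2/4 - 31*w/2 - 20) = 1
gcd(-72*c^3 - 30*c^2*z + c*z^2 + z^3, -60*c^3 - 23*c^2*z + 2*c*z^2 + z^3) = 12*c^2 + 7*c*z + z^2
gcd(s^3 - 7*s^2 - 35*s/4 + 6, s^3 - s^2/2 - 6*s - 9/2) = s + 3/2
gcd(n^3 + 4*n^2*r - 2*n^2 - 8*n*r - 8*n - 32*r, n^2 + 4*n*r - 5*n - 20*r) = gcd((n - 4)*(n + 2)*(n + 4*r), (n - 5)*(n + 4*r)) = n + 4*r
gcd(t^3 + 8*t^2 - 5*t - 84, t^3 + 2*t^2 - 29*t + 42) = t^2 + 4*t - 21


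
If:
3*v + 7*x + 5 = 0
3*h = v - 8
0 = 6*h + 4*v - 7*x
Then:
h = -61/27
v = 11/9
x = -26/21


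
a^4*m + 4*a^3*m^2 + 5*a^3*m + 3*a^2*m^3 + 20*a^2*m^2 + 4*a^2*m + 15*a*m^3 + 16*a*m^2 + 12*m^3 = (a + 4)*(a + m)*(a + 3*m)*(a*m + m)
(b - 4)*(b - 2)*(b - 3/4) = b^3 - 27*b^2/4 + 25*b/2 - 6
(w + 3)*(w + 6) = w^2 + 9*w + 18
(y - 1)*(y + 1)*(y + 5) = y^3 + 5*y^2 - y - 5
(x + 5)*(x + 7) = x^2 + 12*x + 35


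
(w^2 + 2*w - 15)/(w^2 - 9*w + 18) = (w + 5)/(w - 6)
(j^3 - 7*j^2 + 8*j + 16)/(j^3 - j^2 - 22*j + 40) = (j^2 - 3*j - 4)/(j^2 + 3*j - 10)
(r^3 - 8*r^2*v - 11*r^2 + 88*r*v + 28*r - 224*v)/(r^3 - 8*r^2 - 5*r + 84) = (r - 8*v)/(r + 3)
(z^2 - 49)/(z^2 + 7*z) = (z - 7)/z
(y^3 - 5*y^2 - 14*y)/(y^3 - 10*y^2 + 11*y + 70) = y/(y - 5)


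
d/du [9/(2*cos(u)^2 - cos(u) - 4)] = 9*(4*cos(u) - 1)*sin(u)/(cos(u) - cos(2*u) + 3)^2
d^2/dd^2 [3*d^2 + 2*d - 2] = 6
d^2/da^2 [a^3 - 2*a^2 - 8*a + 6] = 6*a - 4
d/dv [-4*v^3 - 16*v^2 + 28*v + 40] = -12*v^2 - 32*v + 28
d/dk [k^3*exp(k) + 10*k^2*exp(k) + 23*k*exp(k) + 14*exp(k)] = (k^3 + 13*k^2 + 43*k + 37)*exp(k)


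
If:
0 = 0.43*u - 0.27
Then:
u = 0.63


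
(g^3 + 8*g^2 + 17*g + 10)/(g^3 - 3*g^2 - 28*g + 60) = (g^2 + 3*g + 2)/(g^2 - 8*g + 12)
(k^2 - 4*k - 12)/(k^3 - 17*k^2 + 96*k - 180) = (k + 2)/(k^2 - 11*k + 30)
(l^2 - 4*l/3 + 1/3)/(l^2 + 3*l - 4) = (l - 1/3)/(l + 4)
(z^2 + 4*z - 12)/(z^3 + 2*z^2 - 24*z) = (z - 2)/(z*(z - 4))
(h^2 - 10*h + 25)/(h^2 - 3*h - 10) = (h - 5)/(h + 2)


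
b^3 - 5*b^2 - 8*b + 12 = (b - 6)*(b - 1)*(b + 2)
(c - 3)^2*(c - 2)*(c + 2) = c^4 - 6*c^3 + 5*c^2 + 24*c - 36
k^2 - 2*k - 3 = (k - 3)*(k + 1)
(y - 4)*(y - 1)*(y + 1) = y^3 - 4*y^2 - y + 4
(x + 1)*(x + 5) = x^2 + 6*x + 5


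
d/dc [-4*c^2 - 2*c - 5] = -8*c - 2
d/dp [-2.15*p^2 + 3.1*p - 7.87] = 3.1 - 4.3*p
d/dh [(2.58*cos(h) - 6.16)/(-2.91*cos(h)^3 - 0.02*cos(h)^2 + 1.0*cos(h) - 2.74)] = (-15.0156*cos(h)^3 + 53.7252*cos(h)^2 + 0.2464*cos(h) + 0.9092)*sin(h)/(8.4681*cos(h)^6 + 0.1164*cos(h)^5 - 5.8196*cos(h)^4 + 15.9068*cos(h)^3 + 1.1096*cos(h)^2 - 5.48*cos(h) + 7.5076)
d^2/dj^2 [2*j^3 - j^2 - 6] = 12*j - 2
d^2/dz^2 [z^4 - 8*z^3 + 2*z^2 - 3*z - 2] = 12*z^2 - 48*z + 4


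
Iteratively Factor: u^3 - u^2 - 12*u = (u)*(u^2 - u - 12) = u*(u + 3)*(u - 4)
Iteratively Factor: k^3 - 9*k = (k - 3)*(k^2 + 3*k) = (k - 3)*(k + 3)*(k)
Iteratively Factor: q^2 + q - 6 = (q - 2)*(q + 3)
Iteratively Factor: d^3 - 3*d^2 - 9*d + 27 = (d - 3)*(d^2 - 9) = (d - 3)*(d + 3)*(d - 3)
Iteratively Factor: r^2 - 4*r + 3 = (r - 3)*(r - 1)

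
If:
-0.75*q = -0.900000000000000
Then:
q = 1.20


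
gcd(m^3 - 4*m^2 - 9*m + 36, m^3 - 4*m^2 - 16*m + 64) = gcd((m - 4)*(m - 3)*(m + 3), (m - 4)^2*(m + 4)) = m - 4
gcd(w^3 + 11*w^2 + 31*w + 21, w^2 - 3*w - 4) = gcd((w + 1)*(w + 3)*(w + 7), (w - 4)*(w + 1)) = w + 1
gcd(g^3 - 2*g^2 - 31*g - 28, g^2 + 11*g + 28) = g + 4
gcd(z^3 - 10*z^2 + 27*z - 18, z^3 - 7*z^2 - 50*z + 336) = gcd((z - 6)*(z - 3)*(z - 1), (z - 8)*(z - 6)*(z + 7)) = z - 6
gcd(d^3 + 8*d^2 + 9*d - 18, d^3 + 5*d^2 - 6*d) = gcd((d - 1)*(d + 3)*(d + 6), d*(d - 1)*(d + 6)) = d^2 + 5*d - 6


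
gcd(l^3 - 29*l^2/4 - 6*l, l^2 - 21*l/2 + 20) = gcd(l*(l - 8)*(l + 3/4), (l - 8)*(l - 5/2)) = l - 8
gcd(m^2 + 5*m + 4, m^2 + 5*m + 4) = m^2 + 5*m + 4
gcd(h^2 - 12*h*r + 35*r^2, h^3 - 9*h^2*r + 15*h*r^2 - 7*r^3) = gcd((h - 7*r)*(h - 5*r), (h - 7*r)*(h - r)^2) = -h + 7*r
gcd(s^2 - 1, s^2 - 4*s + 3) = s - 1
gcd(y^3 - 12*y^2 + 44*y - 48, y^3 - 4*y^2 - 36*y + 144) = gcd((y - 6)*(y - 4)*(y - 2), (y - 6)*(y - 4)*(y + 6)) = y^2 - 10*y + 24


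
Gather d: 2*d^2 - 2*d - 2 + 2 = 2*d^2 - 2*d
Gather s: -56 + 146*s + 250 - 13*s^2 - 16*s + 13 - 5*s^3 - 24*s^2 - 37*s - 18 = -5*s^3 - 37*s^2 + 93*s + 189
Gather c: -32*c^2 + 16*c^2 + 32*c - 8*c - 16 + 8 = -16*c^2 + 24*c - 8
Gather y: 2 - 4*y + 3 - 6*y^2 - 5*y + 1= -6*y^2 - 9*y + 6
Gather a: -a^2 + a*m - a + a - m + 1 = -a^2 + a*m - m + 1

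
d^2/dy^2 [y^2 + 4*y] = 2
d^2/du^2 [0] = 0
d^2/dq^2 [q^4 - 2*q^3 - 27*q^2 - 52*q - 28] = 12*q^2 - 12*q - 54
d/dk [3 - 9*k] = -9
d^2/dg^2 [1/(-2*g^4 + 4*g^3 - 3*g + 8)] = 2*(12*g*(g - 1)*(2*g^4 - 4*g^3 + 3*g - 8) - (8*g^3 - 12*g^2 + 3)^2)/(2*g^4 - 4*g^3 + 3*g - 8)^3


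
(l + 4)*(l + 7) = l^2 + 11*l + 28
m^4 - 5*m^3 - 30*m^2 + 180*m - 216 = (m - 6)*(m - 3)*(m - 2)*(m + 6)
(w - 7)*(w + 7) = w^2 - 49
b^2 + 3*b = b*(b + 3)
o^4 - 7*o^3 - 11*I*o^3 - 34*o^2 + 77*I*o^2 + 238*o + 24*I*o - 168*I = (o - 7)*(o - 6*I)*(o - 4*I)*(o - I)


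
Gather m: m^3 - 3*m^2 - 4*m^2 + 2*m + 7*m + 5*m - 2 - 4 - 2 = m^3 - 7*m^2 + 14*m - 8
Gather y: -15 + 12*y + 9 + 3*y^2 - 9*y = 3*y^2 + 3*y - 6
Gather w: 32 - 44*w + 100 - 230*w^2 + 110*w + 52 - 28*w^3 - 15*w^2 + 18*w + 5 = -28*w^3 - 245*w^2 + 84*w + 189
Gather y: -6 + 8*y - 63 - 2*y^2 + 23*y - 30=-2*y^2 + 31*y - 99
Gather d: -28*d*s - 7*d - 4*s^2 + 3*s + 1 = d*(-28*s - 7) - 4*s^2 + 3*s + 1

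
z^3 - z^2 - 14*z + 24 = (z - 3)*(z - 2)*(z + 4)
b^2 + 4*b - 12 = (b - 2)*(b + 6)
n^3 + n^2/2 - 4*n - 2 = (n - 2)*(n + 1/2)*(n + 2)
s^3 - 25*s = s*(s - 5)*(s + 5)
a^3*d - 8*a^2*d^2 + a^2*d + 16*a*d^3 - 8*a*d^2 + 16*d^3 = (a - 4*d)^2*(a*d + d)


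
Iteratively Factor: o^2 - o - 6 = (o - 3)*(o + 2)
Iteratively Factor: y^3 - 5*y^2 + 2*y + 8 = (y - 4)*(y^2 - y - 2) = (y - 4)*(y + 1)*(y - 2)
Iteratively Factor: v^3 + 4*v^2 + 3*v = (v + 1)*(v^2 + 3*v) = (v + 1)*(v + 3)*(v)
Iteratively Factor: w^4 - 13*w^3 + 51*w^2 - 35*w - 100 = (w + 1)*(w^3 - 14*w^2 + 65*w - 100) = (w - 5)*(w + 1)*(w^2 - 9*w + 20) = (w - 5)^2*(w + 1)*(w - 4)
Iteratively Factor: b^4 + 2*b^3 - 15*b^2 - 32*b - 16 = (b + 4)*(b^3 - 2*b^2 - 7*b - 4) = (b - 4)*(b + 4)*(b^2 + 2*b + 1) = (b - 4)*(b + 1)*(b + 4)*(b + 1)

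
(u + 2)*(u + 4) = u^2 + 6*u + 8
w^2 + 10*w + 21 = (w + 3)*(w + 7)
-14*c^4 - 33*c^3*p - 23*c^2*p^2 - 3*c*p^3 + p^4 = (-7*c + p)*(c + p)^2*(2*c + p)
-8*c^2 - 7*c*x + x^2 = (-8*c + x)*(c + x)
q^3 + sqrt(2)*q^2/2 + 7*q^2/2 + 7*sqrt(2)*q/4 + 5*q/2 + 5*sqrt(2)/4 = (q + 1)*(q + 5/2)*(q + sqrt(2)/2)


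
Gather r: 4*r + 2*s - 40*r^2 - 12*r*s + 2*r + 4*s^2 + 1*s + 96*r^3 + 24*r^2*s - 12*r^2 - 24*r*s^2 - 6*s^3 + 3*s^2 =96*r^3 + r^2*(24*s - 52) + r*(-24*s^2 - 12*s + 6) - 6*s^3 + 7*s^2 + 3*s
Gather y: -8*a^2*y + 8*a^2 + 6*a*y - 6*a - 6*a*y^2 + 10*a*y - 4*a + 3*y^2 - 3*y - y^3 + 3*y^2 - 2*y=8*a^2 - 10*a - y^3 + y^2*(6 - 6*a) + y*(-8*a^2 + 16*a - 5)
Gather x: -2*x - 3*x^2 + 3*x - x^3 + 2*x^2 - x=-x^3 - x^2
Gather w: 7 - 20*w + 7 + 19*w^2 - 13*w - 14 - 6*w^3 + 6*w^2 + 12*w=-6*w^3 + 25*w^2 - 21*w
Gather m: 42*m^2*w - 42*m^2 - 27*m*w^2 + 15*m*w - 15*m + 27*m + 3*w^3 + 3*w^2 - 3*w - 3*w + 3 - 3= m^2*(42*w - 42) + m*(-27*w^2 + 15*w + 12) + 3*w^3 + 3*w^2 - 6*w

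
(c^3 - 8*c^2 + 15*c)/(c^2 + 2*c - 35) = c*(c - 3)/(c + 7)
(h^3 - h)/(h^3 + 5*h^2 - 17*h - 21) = h*(h - 1)/(h^2 + 4*h - 21)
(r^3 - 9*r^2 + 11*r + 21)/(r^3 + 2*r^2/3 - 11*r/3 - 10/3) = 3*(r^2 - 10*r + 21)/(3*r^2 - r - 10)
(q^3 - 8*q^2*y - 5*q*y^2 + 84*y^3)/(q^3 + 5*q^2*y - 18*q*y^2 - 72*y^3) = (q - 7*y)/(q + 6*y)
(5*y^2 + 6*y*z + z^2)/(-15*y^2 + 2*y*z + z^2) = (-y - z)/(3*y - z)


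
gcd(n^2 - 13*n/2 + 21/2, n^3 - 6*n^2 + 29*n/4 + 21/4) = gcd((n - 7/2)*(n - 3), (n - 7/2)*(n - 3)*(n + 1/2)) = n^2 - 13*n/2 + 21/2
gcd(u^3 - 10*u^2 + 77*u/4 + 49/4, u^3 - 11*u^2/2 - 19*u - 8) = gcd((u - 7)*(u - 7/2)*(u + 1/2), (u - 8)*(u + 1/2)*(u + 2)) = u + 1/2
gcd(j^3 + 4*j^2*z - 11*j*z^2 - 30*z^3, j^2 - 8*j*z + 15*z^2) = -j + 3*z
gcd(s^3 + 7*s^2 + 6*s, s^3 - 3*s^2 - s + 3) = s + 1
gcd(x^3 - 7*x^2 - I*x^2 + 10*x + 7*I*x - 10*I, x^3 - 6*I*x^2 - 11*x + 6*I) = x - I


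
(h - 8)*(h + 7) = h^2 - h - 56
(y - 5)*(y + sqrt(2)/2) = y^2 - 5*y + sqrt(2)*y/2 - 5*sqrt(2)/2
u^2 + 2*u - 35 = (u - 5)*(u + 7)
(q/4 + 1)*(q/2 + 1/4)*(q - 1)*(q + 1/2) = q^4/8 + q^3/2 - 3*q^2/32 - 13*q/32 - 1/8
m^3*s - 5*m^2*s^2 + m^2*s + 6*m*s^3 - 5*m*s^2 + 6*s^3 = (m - 3*s)*(m - 2*s)*(m*s + s)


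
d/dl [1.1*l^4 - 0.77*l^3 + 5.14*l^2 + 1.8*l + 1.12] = 4.4*l^3 - 2.31*l^2 + 10.28*l + 1.8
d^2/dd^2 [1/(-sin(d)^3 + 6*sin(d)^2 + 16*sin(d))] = (9*sin(d)^3 - 66*sin(d)^2 + 100*sin(d) + 384 + 136/sin(d) - 576/sin(d)^2 - 512/sin(d)^3)/((sin(d) - 8)^3*(sin(d) + 2)^3)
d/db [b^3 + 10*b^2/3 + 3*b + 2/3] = 3*b^2 + 20*b/3 + 3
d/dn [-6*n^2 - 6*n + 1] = -12*n - 6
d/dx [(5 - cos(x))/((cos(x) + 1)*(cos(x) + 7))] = (sin(x)^2 + 10*cos(x) + 46)*sin(x)/((cos(x) + 1)^2*(cos(x) + 7)^2)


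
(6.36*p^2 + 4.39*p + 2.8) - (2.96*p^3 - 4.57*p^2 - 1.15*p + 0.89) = -2.96*p^3 + 10.93*p^2 + 5.54*p + 1.91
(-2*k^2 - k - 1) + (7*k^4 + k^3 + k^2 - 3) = 7*k^4 + k^3 - k^2 - k - 4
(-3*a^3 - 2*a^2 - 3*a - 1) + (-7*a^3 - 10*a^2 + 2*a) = -10*a^3 - 12*a^2 - a - 1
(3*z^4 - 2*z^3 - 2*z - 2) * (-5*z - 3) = -15*z^5 + z^4 + 6*z^3 + 10*z^2 + 16*z + 6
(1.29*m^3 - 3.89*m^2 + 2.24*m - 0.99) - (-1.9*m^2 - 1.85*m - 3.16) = 1.29*m^3 - 1.99*m^2 + 4.09*m + 2.17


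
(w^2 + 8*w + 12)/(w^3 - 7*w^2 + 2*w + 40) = (w + 6)/(w^2 - 9*w + 20)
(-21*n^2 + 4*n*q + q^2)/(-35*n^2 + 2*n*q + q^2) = (-3*n + q)/(-5*n + q)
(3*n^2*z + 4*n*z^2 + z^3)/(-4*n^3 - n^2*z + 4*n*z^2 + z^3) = z*(3*n + z)/(-4*n^2 + 3*n*z + z^2)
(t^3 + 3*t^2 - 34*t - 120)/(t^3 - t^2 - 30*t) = (t + 4)/t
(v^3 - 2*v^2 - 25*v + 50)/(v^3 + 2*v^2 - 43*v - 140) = (v^2 - 7*v + 10)/(v^2 - 3*v - 28)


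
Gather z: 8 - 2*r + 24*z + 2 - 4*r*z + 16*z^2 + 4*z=-2*r + 16*z^2 + z*(28 - 4*r) + 10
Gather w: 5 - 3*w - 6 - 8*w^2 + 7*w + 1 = -8*w^2 + 4*w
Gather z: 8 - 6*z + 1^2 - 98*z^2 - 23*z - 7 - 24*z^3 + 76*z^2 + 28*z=-24*z^3 - 22*z^2 - z + 2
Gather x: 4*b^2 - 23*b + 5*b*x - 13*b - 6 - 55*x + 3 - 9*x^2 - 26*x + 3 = 4*b^2 - 36*b - 9*x^2 + x*(5*b - 81)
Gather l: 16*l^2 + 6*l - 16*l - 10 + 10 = 16*l^2 - 10*l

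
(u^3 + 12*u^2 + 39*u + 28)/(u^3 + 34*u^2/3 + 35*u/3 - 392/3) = 3*(u^2 + 5*u + 4)/(3*u^2 + 13*u - 56)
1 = 1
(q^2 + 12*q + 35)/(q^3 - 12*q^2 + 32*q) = (q^2 + 12*q + 35)/(q*(q^2 - 12*q + 32))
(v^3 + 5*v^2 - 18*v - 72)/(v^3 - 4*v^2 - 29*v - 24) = (v^2 + 2*v - 24)/(v^2 - 7*v - 8)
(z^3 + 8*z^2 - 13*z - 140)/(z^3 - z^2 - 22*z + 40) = (z + 7)/(z - 2)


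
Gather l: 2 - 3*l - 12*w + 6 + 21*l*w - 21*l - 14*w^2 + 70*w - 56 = l*(21*w - 24) - 14*w^2 + 58*w - 48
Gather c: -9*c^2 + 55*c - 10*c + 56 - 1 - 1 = -9*c^2 + 45*c + 54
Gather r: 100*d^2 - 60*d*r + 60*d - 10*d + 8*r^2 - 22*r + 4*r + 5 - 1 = 100*d^2 + 50*d + 8*r^2 + r*(-60*d - 18) + 4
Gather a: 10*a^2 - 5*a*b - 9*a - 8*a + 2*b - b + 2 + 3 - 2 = 10*a^2 + a*(-5*b - 17) + b + 3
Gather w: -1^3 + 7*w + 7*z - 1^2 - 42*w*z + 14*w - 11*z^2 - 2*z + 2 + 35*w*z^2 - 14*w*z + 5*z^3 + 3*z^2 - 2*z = w*(35*z^2 - 56*z + 21) + 5*z^3 - 8*z^2 + 3*z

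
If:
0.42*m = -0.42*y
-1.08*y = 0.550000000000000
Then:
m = 0.51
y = -0.51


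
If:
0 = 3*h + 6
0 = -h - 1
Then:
No Solution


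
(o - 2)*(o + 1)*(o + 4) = o^3 + 3*o^2 - 6*o - 8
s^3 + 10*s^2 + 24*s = s*(s + 4)*(s + 6)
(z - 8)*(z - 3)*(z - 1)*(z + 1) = z^4 - 11*z^3 + 23*z^2 + 11*z - 24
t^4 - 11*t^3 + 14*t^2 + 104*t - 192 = (t - 8)*(t - 4)*(t - 2)*(t + 3)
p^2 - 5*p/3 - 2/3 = (p - 2)*(p + 1/3)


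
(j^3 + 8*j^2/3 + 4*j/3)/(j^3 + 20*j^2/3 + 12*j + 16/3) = j/(j + 4)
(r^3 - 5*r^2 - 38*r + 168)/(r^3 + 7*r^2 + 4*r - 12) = (r^2 - 11*r + 28)/(r^2 + r - 2)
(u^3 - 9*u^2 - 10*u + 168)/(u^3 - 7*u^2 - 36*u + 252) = (u + 4)/(u + 6)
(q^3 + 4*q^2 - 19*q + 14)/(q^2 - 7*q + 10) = (q^2 + 6*q - 7)/(q - 5)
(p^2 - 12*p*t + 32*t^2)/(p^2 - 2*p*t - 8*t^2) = (p - 8*t)/(p + 2*t)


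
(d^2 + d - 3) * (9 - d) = -d^3 + 8*d^2 + 12*d - 27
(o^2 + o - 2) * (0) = 0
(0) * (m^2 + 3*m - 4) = 0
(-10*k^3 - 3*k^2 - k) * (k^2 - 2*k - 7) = -10*k^5 + 17*k^4 + 75*k^3 + 23*k^2 + 7*k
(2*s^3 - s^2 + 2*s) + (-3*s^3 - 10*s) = -s^3 - s^2 - 8*s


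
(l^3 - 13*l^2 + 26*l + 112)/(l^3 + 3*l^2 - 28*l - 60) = (l^2 - 15*l + 56)/(l^2 + l - 30)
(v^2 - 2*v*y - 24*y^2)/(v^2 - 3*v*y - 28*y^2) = (-v + 6*y)/(-v + 7*y)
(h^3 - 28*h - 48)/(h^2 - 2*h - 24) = h + 2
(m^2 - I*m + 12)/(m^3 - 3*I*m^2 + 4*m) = (m + 3*I)/(m*(m + I))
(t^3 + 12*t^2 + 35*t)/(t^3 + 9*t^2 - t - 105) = t/(t - 3)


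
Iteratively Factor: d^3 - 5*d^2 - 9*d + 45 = (d + 3)*(d^2 - 8*d + 15) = (d - 3)*(d + 3)*(d - 5)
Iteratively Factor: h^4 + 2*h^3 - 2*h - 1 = (h - 1)*(h^3 + 3*h^2 + 3*h + 1) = (h - 1)*(h + 1)*(h^2 + 2*h + 1) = (h - 1)*(h + 1)^2*(h + 1)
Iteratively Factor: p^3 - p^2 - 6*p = (p)*(p^2 - p - 6) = p*(p - 3)*(p + 2)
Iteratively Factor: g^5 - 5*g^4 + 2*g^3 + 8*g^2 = (g - 4)*(g^4 - g^3 - 2*g^2) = g*(g - 4)*(g^3 - g^2 - 2*g) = g*(g - 4)*(g - 2)*(g^2 + g) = g^2*(g - 4)*(g - 2)*(g + 1)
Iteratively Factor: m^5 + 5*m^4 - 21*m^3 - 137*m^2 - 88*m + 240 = (m - 1)*(m^4 + 6*m^3 - 15*m^2 - 152*m - 240) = (m - 5)*(m - 1)*(m^3 + 11*m^2 + 40*m + 48) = (m - 5)*(m - 1)*(m + 4)*(m^2 + 7*m + 12) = (m - 5)*(m - 1)*(m + 4)^2*(m + 3)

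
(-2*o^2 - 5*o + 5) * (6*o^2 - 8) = -12*o^4 - 30*o^3 + 46*o^2 + 40*o - 40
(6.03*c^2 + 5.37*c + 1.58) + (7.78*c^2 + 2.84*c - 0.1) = 13.81*c^2 + 8.21*c + 1.48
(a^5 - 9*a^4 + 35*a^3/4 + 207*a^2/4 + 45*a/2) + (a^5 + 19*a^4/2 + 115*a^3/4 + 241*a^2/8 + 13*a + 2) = 2*a^5 + a^4/2 + 75*a^3/2 + 655*a^2/8 + 71*a/2 + 2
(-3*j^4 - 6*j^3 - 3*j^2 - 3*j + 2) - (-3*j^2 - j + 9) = -3*j^4 - 6*j^3 - 2*j - 7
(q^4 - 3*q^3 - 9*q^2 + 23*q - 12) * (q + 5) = q^5 + 2*q^4 - 24*q^3 - 22*q^2 + 103*q - 60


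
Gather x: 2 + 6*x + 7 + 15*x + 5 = 21*x + 14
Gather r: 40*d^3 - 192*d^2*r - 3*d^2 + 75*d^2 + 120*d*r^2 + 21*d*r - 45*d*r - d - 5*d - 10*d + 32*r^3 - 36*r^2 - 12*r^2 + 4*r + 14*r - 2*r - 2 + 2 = 40*d^3 + 72*d^2 - 16*d + 32*r^3 + r^2*(120*d - 48) + r*(-192*d^2 - 24*d + 16)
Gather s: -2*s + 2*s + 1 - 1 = 0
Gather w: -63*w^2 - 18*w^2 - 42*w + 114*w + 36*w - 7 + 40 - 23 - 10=-81*w^2 + 108*w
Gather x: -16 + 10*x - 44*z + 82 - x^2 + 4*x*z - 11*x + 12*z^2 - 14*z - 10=-x^2 + x*(4*z - 1) + 12*z^2 - 58*z + 56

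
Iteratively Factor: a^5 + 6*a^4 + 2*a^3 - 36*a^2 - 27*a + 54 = (a - 1)*(a^4 + 7*a^3 + 9*a^2 - 27*a - 54) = (a - 1)*(a + 3)*(a^3 + 4*a^2 - 3*a - 18) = (a - 1)*(a + 3)^2*(a^2 + a - 6) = (a - 2)*(a - 1)*(a + 3)^2*(a + 3)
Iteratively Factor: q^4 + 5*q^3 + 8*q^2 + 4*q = (q + 2)*(q^3 + 3*q^2 + 2*q) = (q + 1)*(q + 2)*(q^2 + 2*q) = q*(q + 1)*(q + 2)*(q + 2)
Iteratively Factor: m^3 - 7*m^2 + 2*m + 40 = (m + 2)*(m^2 - 9*m + 20) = (m - 4)*(m + 2)*(m - 5)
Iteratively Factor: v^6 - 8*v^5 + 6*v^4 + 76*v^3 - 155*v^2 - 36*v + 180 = (v - 2)*(v^5 - 6*v^4 - 6*v^3 + 64*v^2 - 27*v - 90) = (v - 2)*(v + 3)*(v^4 - 9*v^3 + 21*v^2 + v - 30) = (v - 3)*(v - 2)*(v + 3)*(v^3 - 6*v^2 + 3*v + 10) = (v - 3)*(v - 2)*(v + 1)*(v + 3)*(v^2 - 7*v + 10) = (v - 3)*(v - 2)^2*(v + 1)*(v + 3)*(v - 5)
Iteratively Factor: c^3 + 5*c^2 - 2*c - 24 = (c + 3)*(c^2 + 2*c - 8) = (c - 2)*(c + 3)*(c + 4)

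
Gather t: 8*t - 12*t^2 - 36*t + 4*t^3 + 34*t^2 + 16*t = 4*t^3 + 22*t^2 - 12*t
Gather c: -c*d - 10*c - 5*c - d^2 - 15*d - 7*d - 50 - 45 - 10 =c*(-d - 15) - d^2 - 22*d - 105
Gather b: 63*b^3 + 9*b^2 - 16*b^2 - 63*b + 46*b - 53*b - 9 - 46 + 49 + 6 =63*b^3 - 7*b^2 - 70*b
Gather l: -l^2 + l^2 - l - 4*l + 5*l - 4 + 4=0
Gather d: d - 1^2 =d - 1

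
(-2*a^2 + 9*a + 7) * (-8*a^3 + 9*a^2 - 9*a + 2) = 16*a^5 - 90*a^4 + 43*a^3 - 22*a^2 - 45*a + 14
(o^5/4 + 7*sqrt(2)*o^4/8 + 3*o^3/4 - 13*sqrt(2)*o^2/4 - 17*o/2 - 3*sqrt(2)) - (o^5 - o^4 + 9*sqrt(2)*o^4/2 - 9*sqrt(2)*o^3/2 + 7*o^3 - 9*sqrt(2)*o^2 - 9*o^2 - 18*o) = -3*o^5/4 - 29*sqrt(2)*o^4/8 + o^4 - 25*o^3/4 + 9*sqrt(2)*o^3/2 + 23*sqrt(2)*o^2/4 + 9*o^2 + 19*o/2 - 3*sqrt(2)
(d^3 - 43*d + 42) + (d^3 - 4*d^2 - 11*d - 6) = 2*d^3 - 4*d^2 - 54*d + 36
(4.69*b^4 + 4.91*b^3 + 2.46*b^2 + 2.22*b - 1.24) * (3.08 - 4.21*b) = -19.7449*b^5 - 6.2259*b^4 + 4.7662*b^3 - 1.7694*b^2 + 12.058*b - 3.8192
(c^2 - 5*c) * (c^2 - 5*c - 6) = c^4 - 10*c^3 + 19*c^2 + 30*c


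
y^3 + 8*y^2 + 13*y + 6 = (y + 1)^2*(y + 6)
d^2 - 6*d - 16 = (d - 8)*(d + 2)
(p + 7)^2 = p^2 + 14*p + 49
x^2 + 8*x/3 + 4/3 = (x + 2/3)*(x + 2)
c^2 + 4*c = c*(c + 4)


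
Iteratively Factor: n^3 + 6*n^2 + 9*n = (n + 3)*(n^2 + 3*n) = n*(n + 3)*(n + 3)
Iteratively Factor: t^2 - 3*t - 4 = (t - 4)*(t + 1)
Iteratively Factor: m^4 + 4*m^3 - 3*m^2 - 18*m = (m + 3)*(m^3 + m^2 - 6*m) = (m + 3)^2*(m^2 - 2*m) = m*(m + 3)^2*(m - 2)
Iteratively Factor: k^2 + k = (k)*(k + 1)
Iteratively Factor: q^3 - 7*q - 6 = (q + 1)*(q^2 - q - 6) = (q + 1)*(q + 2)*(q - 3)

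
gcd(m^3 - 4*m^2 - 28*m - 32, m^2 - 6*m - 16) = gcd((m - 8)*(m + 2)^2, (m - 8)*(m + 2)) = m^2 - 6*m - 16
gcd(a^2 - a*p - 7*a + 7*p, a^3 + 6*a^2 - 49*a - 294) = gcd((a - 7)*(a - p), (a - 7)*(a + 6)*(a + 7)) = a - 7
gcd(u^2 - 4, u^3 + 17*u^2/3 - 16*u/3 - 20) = u - 2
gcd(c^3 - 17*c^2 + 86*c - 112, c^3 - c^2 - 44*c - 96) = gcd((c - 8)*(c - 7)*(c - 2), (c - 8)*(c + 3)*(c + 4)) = c - 8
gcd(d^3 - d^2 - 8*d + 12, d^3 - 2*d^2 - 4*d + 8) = d^2 - 4*d + 4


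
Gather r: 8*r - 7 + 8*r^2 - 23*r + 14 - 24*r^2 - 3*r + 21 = -16*r^2 - 18*r + 28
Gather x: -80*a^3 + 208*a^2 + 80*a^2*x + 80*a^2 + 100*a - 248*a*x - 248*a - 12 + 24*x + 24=-80*a^3 + 288*a^2 - 148*a + x*(80*a^2 - 248*a + 24) + 12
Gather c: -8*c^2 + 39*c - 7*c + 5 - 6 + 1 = -8*c^2 + 32*c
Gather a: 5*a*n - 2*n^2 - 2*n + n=5*a*n - 2*n^2 - n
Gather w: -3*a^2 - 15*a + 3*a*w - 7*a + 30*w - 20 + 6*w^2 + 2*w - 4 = -3*a^2 - 22*a + 6*w^2 + w*(3*a + 32) - 24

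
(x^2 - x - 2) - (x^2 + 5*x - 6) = 4 - 6*x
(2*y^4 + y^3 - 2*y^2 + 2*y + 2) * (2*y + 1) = 4*y^5 + 4*y^4 - 3*y^3 + 2*y^2 + 6*y + 2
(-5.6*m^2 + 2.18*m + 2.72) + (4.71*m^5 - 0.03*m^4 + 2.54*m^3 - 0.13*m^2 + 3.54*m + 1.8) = 4.71*m^5 - 0.03*m^4 + 2.54*m^3 - 5.73*m^2 + 5.72*m + 4.52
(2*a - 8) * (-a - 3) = -2*a^2 + 2*a + 24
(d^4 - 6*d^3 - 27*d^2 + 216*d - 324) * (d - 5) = d^5 - 11*d^4 + 3*d^3 + 351*d^2 - 1404*d + 1620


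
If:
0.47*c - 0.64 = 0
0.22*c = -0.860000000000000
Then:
No Solution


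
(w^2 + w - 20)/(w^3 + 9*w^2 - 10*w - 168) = (w + 5)/(w^2 + 13*w + 42)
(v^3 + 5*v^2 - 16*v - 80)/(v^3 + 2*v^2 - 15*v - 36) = (v^2 + 9*v + 20)/(v^2 + 6*v + 9)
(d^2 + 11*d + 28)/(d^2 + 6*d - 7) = (d + 4)/(d - 1)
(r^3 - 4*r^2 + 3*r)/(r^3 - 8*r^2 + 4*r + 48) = r*(r^2 - 4*r + 3)/(r^3 - 8*r^2 + 4*r + 48)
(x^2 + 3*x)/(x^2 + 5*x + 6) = x/(x + 2)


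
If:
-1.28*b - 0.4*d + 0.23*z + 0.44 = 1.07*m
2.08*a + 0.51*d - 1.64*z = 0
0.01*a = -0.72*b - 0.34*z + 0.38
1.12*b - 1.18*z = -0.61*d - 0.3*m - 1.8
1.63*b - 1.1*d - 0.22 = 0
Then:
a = 1.23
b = -0.16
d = -0.44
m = 1.07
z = 1.42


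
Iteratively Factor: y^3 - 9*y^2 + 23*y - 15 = (y - 5)*(y^2 - 4*y + 3) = (y - 5)*(y - 3)*(y - 1)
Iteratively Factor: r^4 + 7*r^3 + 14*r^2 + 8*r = (r + 2)*(r^3 + 5*r^2 + 4*r) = (r + 2)*(r + 4)*(r^2 + r) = (r + 1)*(r + 2)*(r + 4)*(r)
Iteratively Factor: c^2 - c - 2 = (c + 1)*(c - 2)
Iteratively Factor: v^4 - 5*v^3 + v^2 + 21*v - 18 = (v - 1)*(v^3 - 4*v^2 - 3*v + 18) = (v - 3)*(v - 1)*(v^2 - v - 6) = (v - 3)*(v - 1)*(v + 2)*(v - 3)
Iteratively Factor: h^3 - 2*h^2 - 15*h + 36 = (h + 4)*(h^2 - 6*h + 9) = (h - 3)*(h + 4)*(h - 3)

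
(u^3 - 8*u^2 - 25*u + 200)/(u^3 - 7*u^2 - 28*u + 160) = (u - 5)/(u - 4)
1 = 1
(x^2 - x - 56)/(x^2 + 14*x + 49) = (x - 8)/(x + 7)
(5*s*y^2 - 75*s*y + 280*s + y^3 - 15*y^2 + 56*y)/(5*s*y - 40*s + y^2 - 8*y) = y - 7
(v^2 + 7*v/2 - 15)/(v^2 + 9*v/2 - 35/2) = (v + 6)/(v + 7)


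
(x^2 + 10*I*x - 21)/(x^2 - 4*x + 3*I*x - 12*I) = (x + 7*I)/(x - 4)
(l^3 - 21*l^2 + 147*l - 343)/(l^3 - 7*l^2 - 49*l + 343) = (l - 7)/(l + 7)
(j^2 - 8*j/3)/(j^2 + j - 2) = j*(3*j - 8)/(3*(j^2 + j - 2))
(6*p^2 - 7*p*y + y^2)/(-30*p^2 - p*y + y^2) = (-p + y)/(5*p + y)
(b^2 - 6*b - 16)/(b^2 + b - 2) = (b - 8)/(b - 1)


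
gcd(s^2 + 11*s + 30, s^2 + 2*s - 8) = 1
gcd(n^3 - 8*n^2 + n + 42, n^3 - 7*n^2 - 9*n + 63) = n^2 - 10*n + 21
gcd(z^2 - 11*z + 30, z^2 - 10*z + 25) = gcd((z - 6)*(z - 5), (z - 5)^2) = z - 5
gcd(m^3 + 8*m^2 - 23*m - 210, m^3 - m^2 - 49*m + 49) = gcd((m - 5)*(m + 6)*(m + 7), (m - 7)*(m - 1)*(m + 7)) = m + 7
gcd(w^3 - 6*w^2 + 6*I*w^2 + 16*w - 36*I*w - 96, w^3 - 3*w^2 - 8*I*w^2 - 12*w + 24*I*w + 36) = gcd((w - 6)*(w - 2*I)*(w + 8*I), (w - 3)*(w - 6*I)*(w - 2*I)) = w - 2*I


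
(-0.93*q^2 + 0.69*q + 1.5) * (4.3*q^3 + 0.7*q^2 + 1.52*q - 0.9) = -3.999*q^5 + 2.316*q^4 + 5.5194*q^3 + 2.9358*q^2 + 1.659*q - 1.35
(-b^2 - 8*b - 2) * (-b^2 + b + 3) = b^4 + 7*b^3 - 9*b^2 - 26*b - 6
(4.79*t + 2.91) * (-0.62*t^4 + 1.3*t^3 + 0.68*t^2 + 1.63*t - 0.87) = -2.9698*t^5 + 4.4228*t^4 + 7.0402*t^3 + 9.7865*t^2 + 0.576*t - 2.5317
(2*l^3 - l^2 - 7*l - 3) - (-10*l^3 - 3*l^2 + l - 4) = 12*l^3 + 2*l^2 - 8*l + 1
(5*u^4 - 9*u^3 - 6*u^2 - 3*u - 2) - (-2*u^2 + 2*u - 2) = 5*u^4 - 9*u^3 - 4*u^2 - 5*u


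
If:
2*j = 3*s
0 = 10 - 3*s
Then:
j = 5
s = 10/3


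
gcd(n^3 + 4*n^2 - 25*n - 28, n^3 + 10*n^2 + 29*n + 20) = n + 1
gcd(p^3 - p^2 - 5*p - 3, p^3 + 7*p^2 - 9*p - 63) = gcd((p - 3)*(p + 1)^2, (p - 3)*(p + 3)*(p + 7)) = p - 3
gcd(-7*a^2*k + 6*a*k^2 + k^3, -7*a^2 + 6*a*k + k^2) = 7*a^2 - 6*a*k - k^2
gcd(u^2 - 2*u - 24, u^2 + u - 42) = u - 6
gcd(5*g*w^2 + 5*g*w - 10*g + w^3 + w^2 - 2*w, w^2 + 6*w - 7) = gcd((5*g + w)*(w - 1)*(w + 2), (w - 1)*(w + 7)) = w - 1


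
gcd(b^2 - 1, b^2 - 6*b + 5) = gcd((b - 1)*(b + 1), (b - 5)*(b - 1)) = b - 1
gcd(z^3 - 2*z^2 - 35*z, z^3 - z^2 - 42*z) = z^2 - 7*z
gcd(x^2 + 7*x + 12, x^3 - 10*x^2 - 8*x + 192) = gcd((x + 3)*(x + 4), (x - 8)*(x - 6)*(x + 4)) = x + 4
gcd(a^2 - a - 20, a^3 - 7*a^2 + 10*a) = a - 5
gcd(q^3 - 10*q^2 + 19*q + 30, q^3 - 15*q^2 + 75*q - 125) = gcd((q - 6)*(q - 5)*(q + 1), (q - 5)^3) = q - 5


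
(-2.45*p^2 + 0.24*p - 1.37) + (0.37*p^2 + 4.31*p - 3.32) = -2.08*p^2 + 4.55*p - 4.69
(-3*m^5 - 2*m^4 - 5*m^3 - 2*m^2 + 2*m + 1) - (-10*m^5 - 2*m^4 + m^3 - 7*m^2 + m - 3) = 7*m^5 - 6*m^3 + 5*m^2 + m + 4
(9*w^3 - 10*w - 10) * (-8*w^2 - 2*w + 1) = -72*w^5 - 18*w^4 + 89*w^3 + 100*w^2 + 10*w - 10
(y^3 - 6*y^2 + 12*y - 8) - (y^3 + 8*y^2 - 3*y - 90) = -14*y^2 + 15*y + 82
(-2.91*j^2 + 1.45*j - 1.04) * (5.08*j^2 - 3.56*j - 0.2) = -14.7828*j^4 + 17.7256*j^3 - 9.8632*j^2 + 3.4124*j + 0.208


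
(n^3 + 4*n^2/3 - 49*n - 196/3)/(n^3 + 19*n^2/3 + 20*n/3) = (n^2 - 49)/(n*(n + 5))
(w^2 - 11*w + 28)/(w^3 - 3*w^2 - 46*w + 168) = (w - 7)/(w^2 + w - 42)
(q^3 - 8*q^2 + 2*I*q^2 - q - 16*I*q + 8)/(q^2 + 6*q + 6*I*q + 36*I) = (q^3 + 2*q^2*(-4 + I) - q*(1 + 16*I) + 8)/(q^2 + 6*q*(1 + I) + 36*I)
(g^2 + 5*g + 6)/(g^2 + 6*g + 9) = (g + 2)/(g + 3)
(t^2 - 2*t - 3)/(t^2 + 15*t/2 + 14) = 2*(t^2 - 2*t - 3)/(2*t^2 + 15*t + 28)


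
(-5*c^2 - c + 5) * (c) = -5*c^3 - c^2 + 5*c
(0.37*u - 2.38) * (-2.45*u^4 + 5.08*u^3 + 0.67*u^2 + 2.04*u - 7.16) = -0.9065*u^5 + 7.7106*u^4 - 11.8425*u^3 - 0.8398*u^2 - 7.5044*u + 17.0408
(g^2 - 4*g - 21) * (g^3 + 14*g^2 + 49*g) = g^5 + 10*g^4 - 28*g^3 - 490*g^2 - 1029*g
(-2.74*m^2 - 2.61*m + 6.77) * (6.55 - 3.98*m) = 10.9052*m^3 - 7.5592*m^2 - 44.0401*m + 44.3435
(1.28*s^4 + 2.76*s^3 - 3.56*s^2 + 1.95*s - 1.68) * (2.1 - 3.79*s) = -4.8512*s^5 - 7.7724*s^4 + 19.2884*s^3 - 14.8665*s^2 + 10.4622*s - 3.528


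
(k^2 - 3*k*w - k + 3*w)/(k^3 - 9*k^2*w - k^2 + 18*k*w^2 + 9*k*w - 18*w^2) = 1/(k - 6*w)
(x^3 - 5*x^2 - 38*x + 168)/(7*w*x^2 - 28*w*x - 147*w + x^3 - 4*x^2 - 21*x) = (x^2 + 2*x - 24)/(7*w*x + 21*w + x^2 + 3*x)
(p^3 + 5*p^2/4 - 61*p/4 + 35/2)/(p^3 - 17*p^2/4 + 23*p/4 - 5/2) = (4*p^2 + 13*p - 35)/(4*p^2 - 9*p + 5)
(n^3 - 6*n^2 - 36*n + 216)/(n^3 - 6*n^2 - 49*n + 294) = (n^2 - 36)/(n^2 - 49)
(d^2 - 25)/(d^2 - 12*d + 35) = (d + 5)/(d - 7)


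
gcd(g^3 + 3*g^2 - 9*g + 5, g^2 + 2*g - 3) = g - 1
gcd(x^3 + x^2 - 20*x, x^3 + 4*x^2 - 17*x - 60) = x^2 + x - 20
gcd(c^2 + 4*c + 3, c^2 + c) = c + 1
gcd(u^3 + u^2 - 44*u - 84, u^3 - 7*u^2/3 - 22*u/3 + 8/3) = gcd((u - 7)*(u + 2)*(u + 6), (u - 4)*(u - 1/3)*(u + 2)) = u + 2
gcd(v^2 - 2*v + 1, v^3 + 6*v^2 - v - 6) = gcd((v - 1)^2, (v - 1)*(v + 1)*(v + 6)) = v - 1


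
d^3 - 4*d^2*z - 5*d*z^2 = d*(d - 5*z)*(d + z)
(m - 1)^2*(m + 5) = m^3 + 3*m^2 - 9*m + 5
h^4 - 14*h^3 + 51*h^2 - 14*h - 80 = (h - 8)*(h - 5)*(h - 2)*(h + 1)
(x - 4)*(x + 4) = x^2 - 16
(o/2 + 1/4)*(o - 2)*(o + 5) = o^3/2 + 7*o^2/4 - 17*o/4 - 5/2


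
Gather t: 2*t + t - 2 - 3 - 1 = 3*t - 6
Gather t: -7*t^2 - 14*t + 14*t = -7*t^2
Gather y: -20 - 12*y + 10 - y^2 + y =-y^2 - 11*y - 10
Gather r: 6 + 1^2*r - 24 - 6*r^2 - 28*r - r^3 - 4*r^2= -r^3 - 10*r^2 - 27*r - 18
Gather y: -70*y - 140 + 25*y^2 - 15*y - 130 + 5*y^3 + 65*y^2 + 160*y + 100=5*y^3 + 90*y^2 + 75*y - 170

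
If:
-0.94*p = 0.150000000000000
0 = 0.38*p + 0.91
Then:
No Solution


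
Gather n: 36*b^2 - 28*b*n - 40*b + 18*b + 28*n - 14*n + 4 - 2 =36*b^2 - 22*b + n*(14 - 28*b) + 2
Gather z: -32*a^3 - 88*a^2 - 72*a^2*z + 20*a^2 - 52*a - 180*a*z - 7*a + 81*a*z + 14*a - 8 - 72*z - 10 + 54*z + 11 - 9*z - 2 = -32*a^3 - 68*a^2 - 45*a + z*(-72*a^2 - 99*a - 27) - 9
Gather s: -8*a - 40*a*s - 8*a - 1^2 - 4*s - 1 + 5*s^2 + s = -16*a + 5*s^2 + s*(-40*a - 3) - 2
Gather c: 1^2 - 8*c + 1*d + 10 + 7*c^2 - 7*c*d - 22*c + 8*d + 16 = 7*c^2 + c*(-7*d - 30) + 9*d + 27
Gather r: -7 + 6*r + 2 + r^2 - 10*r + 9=r^2 - 4*r + 4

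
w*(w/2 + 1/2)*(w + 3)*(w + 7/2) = w^4/2 + 15*w^3/4 + 17*w^2/2 + 21*w/4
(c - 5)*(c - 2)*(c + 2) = c^3 - 5*c^2 - 4*c + 20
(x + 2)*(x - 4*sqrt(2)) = x^2 - 4*sqrt(2)*x + 2*x - 8*sqrt(2)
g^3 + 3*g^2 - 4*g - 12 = (g - 2)*(g + 2)*(g + 3)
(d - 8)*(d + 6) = d^2 - 2*d - 48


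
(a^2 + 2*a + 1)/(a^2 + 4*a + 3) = (a + 1)/(a + 3)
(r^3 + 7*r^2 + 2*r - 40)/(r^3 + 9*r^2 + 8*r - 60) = (r + 4)/(r + 6)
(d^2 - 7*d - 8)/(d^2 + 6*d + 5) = (d - 8)/(d + 5)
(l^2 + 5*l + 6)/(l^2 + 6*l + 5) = (l^2 + 5*l + 6)/(l^2 + 6*l + 5)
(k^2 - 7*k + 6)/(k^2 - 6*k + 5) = (k - 6)/(k - 5)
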